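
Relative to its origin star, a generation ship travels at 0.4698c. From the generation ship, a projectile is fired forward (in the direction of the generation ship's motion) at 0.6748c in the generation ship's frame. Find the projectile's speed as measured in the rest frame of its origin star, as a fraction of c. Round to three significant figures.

Relativistic velocity addition: u = (u' + v)/(1 + u'v/c²), with u' = 0.6748c and v = 0.4698c.
Numerator: 0.6748 + 0.4698 = 1.1446. Denominator: 1 + (0.6748)(0.4698) = 1.31702104.
u = 1.1446/1.31702104 = 0.86908, so the speed is 0.869c.

0.869c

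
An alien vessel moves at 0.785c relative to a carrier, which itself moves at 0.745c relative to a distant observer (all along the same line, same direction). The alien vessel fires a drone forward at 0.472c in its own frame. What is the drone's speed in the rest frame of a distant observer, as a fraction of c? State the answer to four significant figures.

0.9875c

First combine the drone and alien vessel (S''→S'): u₁ = (0.472 + 0.785)/(1 + 0.472×0.785) = 1.257/1.37052 = 0.91717.
Then combine with the carrier (S'→S): u = (0.91717 + 0.745)/(1 + 0.91717×0.745) = 1.66217/1.68329165 = 0.98745.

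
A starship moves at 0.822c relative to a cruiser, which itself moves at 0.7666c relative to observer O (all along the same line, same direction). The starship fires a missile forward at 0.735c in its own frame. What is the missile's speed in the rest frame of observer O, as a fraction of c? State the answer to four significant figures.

Apply u = (u'+v)/(1+u'v) twice. Missile in the cruiser frame: (0.735+0.822)/(1+0.735·0.822) = 1.557/1.60417 = 0.9706c.
That velocity, transformed to the rest frame of observer O: (0.9706+0.7666)/(1+0.9706·0.7666) = 1.7372/1.74406196 = 0.99607c.

0.9961c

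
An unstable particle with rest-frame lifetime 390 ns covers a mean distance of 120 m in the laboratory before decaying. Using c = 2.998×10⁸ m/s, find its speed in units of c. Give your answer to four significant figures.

0.7162c

Let x = d/(cτ) = 120.0 m / (2.998×10⁸ m/s × 3.900×10^-7 s) = 1.0263. Since d = βγcτ, x = βγ = β/√(1−β²).
Solving: β² = x²/(1+x²) = 1.05329/2.05329 = 0.512977, so β = 0.7162.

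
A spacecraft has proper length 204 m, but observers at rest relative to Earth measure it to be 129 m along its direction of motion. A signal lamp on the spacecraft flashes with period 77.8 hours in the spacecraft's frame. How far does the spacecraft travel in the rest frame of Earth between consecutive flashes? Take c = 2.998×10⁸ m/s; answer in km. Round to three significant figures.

1.03×10^11 km

γ = L₀/L = 204/129 = 1.5814.
β = √(1 − 1/γ²) = 0.77468. Lab-frame period = γτ = 1.5814×77.8 hours = 123.03 hours. Distance = βc × γτ = 0.77468 × 2.998×10⁸ m/s × 442908 s = 1.0286×10^14 m = 1.03×10^11 km.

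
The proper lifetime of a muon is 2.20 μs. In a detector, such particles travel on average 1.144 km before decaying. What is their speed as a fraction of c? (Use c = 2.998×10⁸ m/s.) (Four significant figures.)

0.8663c

Lab distance = (lab lifetime)·v = γτ·βc, so βγ = d/(cτ) = 1144/(2.998×10⁸ × 2.200×10^-6) = 1.7345.
With βγ = 1.7345: γ² = 1 + (βγ)² = 4.00849, and β = (βγ)/γ = 1.7345/2.00212 = 0.8663.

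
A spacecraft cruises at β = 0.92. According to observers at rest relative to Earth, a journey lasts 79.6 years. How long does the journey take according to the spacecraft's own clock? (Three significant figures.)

Lorentz factor: γ = (1 − 0.8464)^(−1/2) = 2.5516.
The moving clock records proper time: Δτ = Δt/γ = 79.6/2.5516 = 31.2 years.

31.2 years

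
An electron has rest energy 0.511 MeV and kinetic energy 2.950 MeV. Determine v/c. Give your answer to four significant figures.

K = (γ−1)mc², so γ = 1 + 2.950/0.511 = 6.773.
Then v/c = √(1 − γ⁻²) = √(1 − 0.0217991) = √0.9782009 = 0.9890.

0.9890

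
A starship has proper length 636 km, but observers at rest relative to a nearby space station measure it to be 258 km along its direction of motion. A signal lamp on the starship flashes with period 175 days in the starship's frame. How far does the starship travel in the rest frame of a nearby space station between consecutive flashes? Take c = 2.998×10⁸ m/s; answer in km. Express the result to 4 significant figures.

γ = L₀/L = 636/258 = 2.46512.
β = √(1 − 1/γ²) = 0.91402. Lab-frame period = γτ = 2.46512×175 days = 431.4 days. Distance = βc × γτ = 0.91402 × 2.998×10⁸ m/s × 37272960 s = 1.0214×10^16 m = 1.021×10^13 km.

1.021×10^13 km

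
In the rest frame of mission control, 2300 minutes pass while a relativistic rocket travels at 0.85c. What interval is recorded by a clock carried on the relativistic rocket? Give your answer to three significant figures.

Lorentz factor: γ = (1 − 0.7225)^(−1/2) = 1.8983.
The relativistic rocket's clock runs slow as seen from mission control, so Δτ = Δt/γ = 2300/1.8983 = 1210 minutes.

1210 minutes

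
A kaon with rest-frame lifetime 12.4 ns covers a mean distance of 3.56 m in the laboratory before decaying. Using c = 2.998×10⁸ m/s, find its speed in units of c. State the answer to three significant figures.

0.692c

d = βγcτ ⇒ βγ = d/(cτ) = 3.560 m / (3.71752 m) = 0.95763.
β = (βγ)/√(1+(βγ)²) = 0.95763/√1.917055 = 0.692.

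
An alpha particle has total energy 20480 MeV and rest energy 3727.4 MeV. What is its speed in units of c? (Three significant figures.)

0.983c

Total energy E = γmc² gives γ = 20480/3727.4 = 5.4944.
Hence β = √(1 − 1/γ²) = √(1 − 0.0331253) = √0.9668747 = 0.983.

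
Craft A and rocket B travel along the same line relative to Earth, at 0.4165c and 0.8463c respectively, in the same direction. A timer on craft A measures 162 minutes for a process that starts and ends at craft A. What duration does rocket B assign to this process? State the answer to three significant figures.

217 minutes

Transform craft A's velocity into rocket B's frame: (0.4165 − 0.8463)/(1 − 0.4165·0.8463) = −0.4298/0.64751605, so the relative speed is 0.66377c.
At |u| = 0.66377c, γ = (1 − 0.440591)^(−1/2) = 1.337.
The clock on craft A records proper time, so rocket B measures Δt = γΔτ = 1.337 × 162 = 217 minutes.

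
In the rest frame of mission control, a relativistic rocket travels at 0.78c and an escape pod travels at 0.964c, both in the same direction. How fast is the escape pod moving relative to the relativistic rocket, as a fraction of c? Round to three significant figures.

0.742c

Transform to the relativistic rocket's frame: u' = (u − v)/(1 − uv/c²).
u' = (0.964 − 0.78)/(1 − 0.964×0.78) = 0.184/0.24808 = 0.7417.
Speed in the relativistic rocket's frame: 0.742c (in the same direction).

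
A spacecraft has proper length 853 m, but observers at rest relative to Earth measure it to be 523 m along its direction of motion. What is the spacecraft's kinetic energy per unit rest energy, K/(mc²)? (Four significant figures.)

0.6310

Length contraction gives γ = L₀/L = 853/523 = 1.63098.
Since K = (γ−1)mc², K/(mc²) = 1.63098 − 1 = 0.6310.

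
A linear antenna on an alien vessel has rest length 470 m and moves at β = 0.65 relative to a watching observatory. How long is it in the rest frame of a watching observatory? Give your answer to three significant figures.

357 m

Lorentz factor: γ = (1 − 0.4225)^(−1/2) = 1.3159.
Length contraction: L = L₀/γ = 470/1.3159 = 357 m.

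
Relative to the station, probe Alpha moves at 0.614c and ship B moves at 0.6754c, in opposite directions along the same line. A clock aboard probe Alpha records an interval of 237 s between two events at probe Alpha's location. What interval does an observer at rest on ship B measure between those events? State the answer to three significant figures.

The velocity of probe Alpha relative to ship B is (0.614 + 0.6754)c / (1 + 0.614×0.6754) = 0.91143c; relative speed 0.91143c.
At |u| = 0.91143c, γ = (1 − 0.830705)^(−1/2) = 2.4304.
Probe Alpha's interval is proper; time dilation gives Δt_B = γΔτ = 2.4304 × 237 s = 576 s.

576 s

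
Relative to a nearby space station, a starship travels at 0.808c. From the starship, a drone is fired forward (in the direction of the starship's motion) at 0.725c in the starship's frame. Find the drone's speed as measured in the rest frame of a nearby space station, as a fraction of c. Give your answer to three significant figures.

0.967c

Relativistic velocity addition: u = (u' + v)/(1 + u'v/c²), with u' = 0.725c and v = 0.808c.
Numerator: 0.725 + 0.808 = 1.533. Denominator: 1 + (0.725)(0.808) = 1.5858.
u = 1.533/1.5858 = 0.9667, so the speed is 0.967c.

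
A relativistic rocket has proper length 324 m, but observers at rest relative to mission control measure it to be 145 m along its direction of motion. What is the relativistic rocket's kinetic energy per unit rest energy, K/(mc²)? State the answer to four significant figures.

1.234

From L = L₀/γ: γ = 324/145 = 2.23448.
K/(mc²) = γ − 1 = 2.23448 − 1 = 1.234.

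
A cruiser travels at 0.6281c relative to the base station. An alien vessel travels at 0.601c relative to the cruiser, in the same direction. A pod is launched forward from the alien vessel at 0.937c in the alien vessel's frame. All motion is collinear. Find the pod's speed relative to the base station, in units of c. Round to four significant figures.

First combine the pod and alien vessel (S''→S'): u₁ = (0.937 + 0.601)/(1 + 0.937×0.601) = 1.538/1.563137 = 0.98392.
Then combine with the cruiser (S'→S): u = (0.98392 + 0.6281)/(1 + 0.98392×0.6281) = 1.61202/1.618000152 = 0.9963.

0.9963c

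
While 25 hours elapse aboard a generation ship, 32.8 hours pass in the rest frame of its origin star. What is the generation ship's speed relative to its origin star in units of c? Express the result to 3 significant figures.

0.647c

γ = Δt/Δτ = 32.8/25 = 1.312.
β = √(1 − 1/γ²) = √(1 − 0.580941) = √0.419059 = 0.647.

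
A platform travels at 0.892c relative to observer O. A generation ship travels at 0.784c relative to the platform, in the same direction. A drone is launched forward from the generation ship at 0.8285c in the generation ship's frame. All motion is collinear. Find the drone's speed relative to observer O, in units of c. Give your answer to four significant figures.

0.9987c

Apply u = (u'+v)/(1+u'v) twice. Drone in the platform frame: (0.8285+0.784)/(1+0.8285·0.784) = 1.6125/1.649544 = 0.97754c.
That velocity, transformed to the rest frame of observer O: (0.97754+0.892)/(1+0.97754·0.892) = 1.86954/1.87196568 = 0.9987c.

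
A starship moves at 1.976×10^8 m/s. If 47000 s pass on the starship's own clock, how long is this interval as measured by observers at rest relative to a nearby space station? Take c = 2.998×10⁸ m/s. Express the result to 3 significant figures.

62500 s

β = v/c = (1.976×10^8 m/s)/(2.998×10⁸ m/s) = 0.659106.
γ = 1/√(1 − β²) = 1/√(1 − 0.4344207) = 1/√0.5655793 = 1/0.75205 = 1.3297.
The onboard clock measures proper time, so the interval in the rest frame of a nearby space station is dilated: Δt = γ·Δτ = 1.3297 × 47000 s = 62500 s.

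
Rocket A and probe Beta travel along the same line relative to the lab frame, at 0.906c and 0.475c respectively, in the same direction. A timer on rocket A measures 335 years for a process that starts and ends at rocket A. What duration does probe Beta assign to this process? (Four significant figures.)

The velocity of rocket A relative to probe Beta is (0.906 − 0.475)c / (1 − 0.906×0.475) = 0.7566c; relative speed 0.7566c.
At |u| = 0.7566c, γ = (1 − 0.572444)^(−1/2) = 1.5293.
The clock on rocket A records proper time, so probe Beta measures Δt = γΔτ = 1.5293 × 335 = 512.3 years.

512.3 years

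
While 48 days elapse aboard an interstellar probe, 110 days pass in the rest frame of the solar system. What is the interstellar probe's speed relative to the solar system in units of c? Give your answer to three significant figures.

0.900c

γ = Δt/Δτ = 110/48 = 2.2917.
β = √(1 − 1/γ²) = √(1 − 0.190408) = √0.809592 = 0.900.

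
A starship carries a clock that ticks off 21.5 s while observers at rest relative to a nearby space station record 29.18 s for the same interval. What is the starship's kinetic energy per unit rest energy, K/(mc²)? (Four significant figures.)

From Δt = γΔτ: γ = 29.18/21.5 = 1.35721.
K/(mc²) = γ − 1 = 1.35721 − 1 = 0.3572.

0.3572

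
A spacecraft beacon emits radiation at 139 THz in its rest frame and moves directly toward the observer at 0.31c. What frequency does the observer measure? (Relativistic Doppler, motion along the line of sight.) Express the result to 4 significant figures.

Relativistic Doppler (source moving toward): f_obs = f_src · √((1+β)/(1−β)).
With β = 0.31: factor = √(1.31/0.69) = 1.3779.
f_obs = 139 × 1.3779 = 191.5 THz.

191.5 THz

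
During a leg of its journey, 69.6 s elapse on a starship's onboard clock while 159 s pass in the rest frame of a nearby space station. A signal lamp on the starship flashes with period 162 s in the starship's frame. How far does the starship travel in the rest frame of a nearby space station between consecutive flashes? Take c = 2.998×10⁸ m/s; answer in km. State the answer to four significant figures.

9.976×10^7 km

From Δt = γΔτ: γ = 159/69.6 = 2.28448.
β = √(1 − 1/γ²) = 0.8991. Lab-frame period = γτ = 2.28448×162 s = 370.09 s. Distance = βc × γτ = 0.8991 × 2.998×10⁸ m/s × 370.09 s = 9.9758×10^10 m = 9.976×10^7 km.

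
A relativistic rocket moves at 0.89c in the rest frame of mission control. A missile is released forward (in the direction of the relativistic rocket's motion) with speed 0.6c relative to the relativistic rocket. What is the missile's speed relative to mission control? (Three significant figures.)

0.971c

Relativistic velocity addition: u = (u' + v)/(1 + u'v/c²), with u' = 0.6c and v = 0.89c.
Numerator: 0.6 + 0.89 = 1.49. Denominator: 1 + (0.6)(0.89) = 1.534.
u = 1.49/1.534 = 0.97132, so the speed is 0.971c.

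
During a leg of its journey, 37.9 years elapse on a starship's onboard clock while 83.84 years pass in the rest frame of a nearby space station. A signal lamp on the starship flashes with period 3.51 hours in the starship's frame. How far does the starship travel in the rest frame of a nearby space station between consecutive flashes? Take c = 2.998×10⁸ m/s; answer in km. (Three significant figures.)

From Δt = γΔτ: γ = 83.84/37.9 = 2.21214.
β = √(1 − 1/γ²) = 0.89199. Lab-frame period = γτ = 2.21214×3.51 hours = 7.7646 hours. Distance = βc × γτ = 0.89199 × 2.998×10⁸ m/s × 27952.56 s = 7.4750×10^12 m = 7.48×10^9 km.

7.48×10^9 km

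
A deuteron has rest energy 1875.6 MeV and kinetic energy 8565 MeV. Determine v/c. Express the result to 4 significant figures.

γ = 1 + K/(mc²) = 1 + 8565/1875.6 = 5.5665.
β = √(1 − 1/γ²) = √(1 − 0.0322727) = √0.9677273 = 0.9837.

0.9837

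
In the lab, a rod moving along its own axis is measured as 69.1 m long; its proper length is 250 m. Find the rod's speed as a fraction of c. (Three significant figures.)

Length contraction gives γ = L₀/L = 250/69.1 = 3.6179.
β = √(1 − 1/γ²) = √0.923601 = 0.961.

0.961c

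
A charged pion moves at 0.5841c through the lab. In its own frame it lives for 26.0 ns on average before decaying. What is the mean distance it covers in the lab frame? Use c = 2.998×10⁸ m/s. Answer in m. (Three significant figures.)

5.61 m

β² = 0.34117281, so γ = 1/√0.65882719 = 1.232.
Lab-frame lifetime: Δt = γτ = 1.232 × 26.0 ns = 32.032 ns.
Distance: d = vΔt = 0.5841 × 2.998×10⁸ m/s × 3.2032×10^-8 s = 5.61 m.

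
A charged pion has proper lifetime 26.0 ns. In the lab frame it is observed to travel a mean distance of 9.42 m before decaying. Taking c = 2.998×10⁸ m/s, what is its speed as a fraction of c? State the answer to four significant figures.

0.7704c

Lab distance = (lab lifetime)·v = γτ·βc, so βγ = d/(cτ) = 9.420/(2.998×10⁸ × 2.600×10^-8) = 1.2085.
With βγ = 1.2085: γ² = 1 + (βγ)² = 2.46047, and β = (βγ)/γ = 1.2085/1.56859 = 0.7704.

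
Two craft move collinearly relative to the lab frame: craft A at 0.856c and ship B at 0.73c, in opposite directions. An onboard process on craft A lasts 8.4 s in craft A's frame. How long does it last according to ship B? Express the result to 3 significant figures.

38.6 s

Transform craft A's velocity into ship B's frame: (0.856 + 0.73)/(1 + 0.856·0.73) = 1.586/1.62488, so the relative speed is 0.97607c.
At |u| = 0.97607c, γ = (1 − 0.952713)^(−1/2) = 4.5986.
Craft A's interval is proper; time dilation gives Δt_B = γΔτ = 4.5986 × 8.4 s = 38.6 s.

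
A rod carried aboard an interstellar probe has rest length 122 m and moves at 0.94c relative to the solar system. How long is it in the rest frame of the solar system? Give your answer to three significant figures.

41.6 m

β² = 0.8836, so γ = 1/√0.1164 = 2.9311.
Along the direction of motion the measured length is L₀/γ = 122/2.9311 = 41.6 m.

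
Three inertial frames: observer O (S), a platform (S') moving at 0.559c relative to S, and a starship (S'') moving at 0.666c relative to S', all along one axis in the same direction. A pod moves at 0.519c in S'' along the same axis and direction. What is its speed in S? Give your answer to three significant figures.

0.965c

Compose velocities in two stages. Stage 1 (into S'): u₁ = (0.519+0.666)/(1+0.519×0.666) = 0.88061.
Stage 2 (into S): u = (0.88061+0.559)/(1+0.88061×0.559) = 0.96472, so the speed is 0.965c.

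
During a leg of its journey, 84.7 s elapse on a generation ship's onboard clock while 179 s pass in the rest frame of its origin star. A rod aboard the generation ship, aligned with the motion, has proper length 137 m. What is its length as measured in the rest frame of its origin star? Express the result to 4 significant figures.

64.83 m

From Δt = γΔτ: γ = 179/84.7 = 2.11334.
The rod contracts by the same γ: 137 m / 2.11334 = 64.83 m.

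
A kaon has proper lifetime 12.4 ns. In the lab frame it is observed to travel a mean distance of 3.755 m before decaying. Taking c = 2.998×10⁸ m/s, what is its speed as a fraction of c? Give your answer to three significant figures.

Lab distance = (lab lifetime)·v = γτ·βc, so βγ = d/(cτ) = 3.755/(2.998×10⁸ × 1.240×10^-8) = 1.0101.
With βγ = 1.0101: γ² = 1 + (βγ)² = 2.0203, and β = (βγ)/γ = 1.0101/1.42137 = 0.711.

0.711c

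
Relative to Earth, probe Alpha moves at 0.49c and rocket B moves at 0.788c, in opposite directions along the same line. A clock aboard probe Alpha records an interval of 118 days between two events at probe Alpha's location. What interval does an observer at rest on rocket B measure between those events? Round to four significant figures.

Transform probe Alpha's velocity into rocket B's frame: (0.49 + 0.788)/(1 + 0.49·0.788) = 1.278/1.38612, so the relative speed is 0.922c.
At |u| = 0.922c, γ = (1 − 0.850084)^(−1/2) = 2.5827.
The clock on probe Alpha records proper time, so rocket B measures Δt = γΔτ = 2.5827 × 118 = 304.8 days.

304.8 days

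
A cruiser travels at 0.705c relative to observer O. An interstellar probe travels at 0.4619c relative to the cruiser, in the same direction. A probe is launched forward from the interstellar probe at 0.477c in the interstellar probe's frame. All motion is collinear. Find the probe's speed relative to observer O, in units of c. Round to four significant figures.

Compose velocities in two stages. Stage 1 (into S'): u₁ = (0.477+0.4619)/(1+0.477×0.4619) = 0.76938.
Stage 2 (into S): u = (0.76938+0.705)/(1+0.76938×0.705) = 0.95589, so the speed is 0.9559c.

0.9559c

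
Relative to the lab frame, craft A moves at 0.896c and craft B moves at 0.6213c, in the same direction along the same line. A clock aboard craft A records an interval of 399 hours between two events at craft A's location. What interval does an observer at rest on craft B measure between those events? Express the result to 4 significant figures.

508.4 hours

Transform craft A's velocity into craft B's frame: (0.896 − 0.6213)/(1 − 0.896·0.6213) = 0.2747/0.4433152, so the relative speed is 0.61965c.
At |u| = 0.61965c, γ = (1 − 0.383966)^(−1/2) = 1.2741.
Craft A's interval is proper; time dilation gives Δt_B = γΔτ = 1.2741 × 399 hours = 508.4 hours.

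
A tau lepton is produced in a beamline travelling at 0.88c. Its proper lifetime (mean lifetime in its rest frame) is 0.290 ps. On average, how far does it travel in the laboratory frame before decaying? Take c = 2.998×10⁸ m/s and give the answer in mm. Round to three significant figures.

γ = 1/√(1 − β²) = 1/√(1 − 0.7744) = 1/√0.2256 = 1/0.474974 = 2.1054.
Lab-frame lifetime: Δt = γτ = 2.1054 × 0.290 ps = 0.61057 ps.
Distance: d = vΔt = 0.88 × 2.998×10⁸ m/s × 6.1057×10^-13 s = 1.61×10^-4 m = 0.161 mm.

0.161 mm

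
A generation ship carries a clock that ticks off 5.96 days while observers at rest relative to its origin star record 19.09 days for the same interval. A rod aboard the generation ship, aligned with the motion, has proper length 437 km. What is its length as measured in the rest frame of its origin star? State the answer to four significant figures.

136.4 km

From Δt = γΔτ: γ = 19.09/5.96 = 3.20302.
The rod contracts by the same γ: 437 km / 3.20302 = 136.4 km.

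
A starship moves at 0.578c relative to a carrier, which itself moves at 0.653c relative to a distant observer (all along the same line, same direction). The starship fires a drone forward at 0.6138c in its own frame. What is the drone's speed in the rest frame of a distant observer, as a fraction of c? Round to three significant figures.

0.973c

Apply u = (u'+v)/(1+u'v) twice. Drone in the carrier frame: (0.6138+0.578)/(1+0.6138·0.578) = 1.1918/1.3547764 = 0.8797c.
That velocity, transformed to the rest frame of a distant observer: (0.8797+0.653)/(1+0.8797·0.653) = 1.5327/1.5744441 = 0.97349c.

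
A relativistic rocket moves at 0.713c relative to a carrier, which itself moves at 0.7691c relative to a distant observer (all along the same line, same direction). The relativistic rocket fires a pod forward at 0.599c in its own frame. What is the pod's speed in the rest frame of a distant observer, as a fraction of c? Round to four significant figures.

Apply u = (u'+v)/(1+u'v) twice. Pod in the carrier frame: (0.599+0.713)/(1+0.599·0.713) = 1.312/1.427087 = 0.91936c.
That velocity, transformed to the rest frame of a distant observer: (0.91936+0.7691)/(1+0.91936·0.7691) = 1.68846/1.707079776 = 0.98909c.

0.9891c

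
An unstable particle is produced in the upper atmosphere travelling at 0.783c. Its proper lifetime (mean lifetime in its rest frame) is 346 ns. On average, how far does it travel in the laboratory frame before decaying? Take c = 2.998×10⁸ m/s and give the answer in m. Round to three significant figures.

131 m

γ = 1/√(1 − β²) = 1/√(1 − 0.613089) = 1/√0.386911 = 1/0.622022 = 1.6077.
Lab-frame lifetime: Δt = γτ = 1.6077 × 346 ns = 556.26 ns.
Distance: d = vΔt = 0.783 × 2.998×10⁸ m/s × 5.5626×10^-7 s = 131 m.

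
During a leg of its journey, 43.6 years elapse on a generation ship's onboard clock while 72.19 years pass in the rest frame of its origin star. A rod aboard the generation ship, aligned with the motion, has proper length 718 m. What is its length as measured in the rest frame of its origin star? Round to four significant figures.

433.6 m

γ = Δt/Δτ = 72.19/43.6 = 1.65573.
L = L₀/γ = 718/1.65573 = 433.6 m.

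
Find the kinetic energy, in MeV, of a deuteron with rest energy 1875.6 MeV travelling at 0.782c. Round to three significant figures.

With β = 0.782, γ = 1/√(1 − 0.782²) = 1/√0.388476 = 1.60442.
Kinetic energy: K = (γ − 1)mc² = (1.60442 − 1) × 1875.6 MeV = 0.60442 × 1875.6 = 1130 MeV.

1130 MeV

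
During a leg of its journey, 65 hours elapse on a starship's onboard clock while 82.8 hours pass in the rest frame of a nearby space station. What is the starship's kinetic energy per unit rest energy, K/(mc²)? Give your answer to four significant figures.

0.2738

γ = Δt/Δτ = 82.8/65 = 1.27385.
K/(mc²) = γ − 1 = 1.27385 − 1 = 0.2738.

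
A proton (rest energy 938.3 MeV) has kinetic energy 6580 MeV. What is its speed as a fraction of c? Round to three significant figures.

0.992c

K = (γ−1)mc², so γ = 1 + 6580/938.3 = 8.0127.
Then v/c = √(1 − γ⁻²) = √(1 − 0.0155755) = √0.9844245 = 0.992.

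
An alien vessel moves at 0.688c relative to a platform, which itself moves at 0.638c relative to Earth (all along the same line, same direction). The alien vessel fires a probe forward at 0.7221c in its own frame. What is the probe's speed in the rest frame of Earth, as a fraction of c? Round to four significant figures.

Apply u = (u'+v)/(1+u'v) twice. Probe in the platform frame: (0.7221+0.688)/(1+0.7221·0.688) = 1.4101/1.4968048 = 0.94207c.
That velocity, transformed to the rest frame of Earth: (0.94207+0.638)/(1+0.94207·0.638) = 1.58007/1.60104066 = 0.9869c.

0.9869c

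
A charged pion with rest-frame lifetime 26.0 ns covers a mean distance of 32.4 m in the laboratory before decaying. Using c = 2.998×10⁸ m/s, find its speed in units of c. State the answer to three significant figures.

Let x = d/(cτ) = 32.40 m / (2.998×10⁸ m/s × 2.600×10^-8 s) = 4.1566. Since d = βγcτ, x = βγ = β/√(1−β²).
Solving: β² = x²/(1+x²) = 17.2773/18.2773 = 0.945287, so β = 0.972.

0.972c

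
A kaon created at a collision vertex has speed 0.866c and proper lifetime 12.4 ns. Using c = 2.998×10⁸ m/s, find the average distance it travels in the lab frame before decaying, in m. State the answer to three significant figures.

Lorentz factor: γ = (1 − 0.749956)^(−1/2) = 1.9998.
Lab-frame lifetime: Δt = γτ = 1.9998 × 12.4 ns = 24.798 ns.
Distance: d = vΔt = 0.866 × 2.998×10⁸ m/s × 2.4798×10^-8 s = 6.44 m.

6.44 m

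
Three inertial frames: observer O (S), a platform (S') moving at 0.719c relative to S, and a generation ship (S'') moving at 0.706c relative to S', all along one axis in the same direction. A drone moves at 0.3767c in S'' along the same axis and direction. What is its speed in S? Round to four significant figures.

0.9748c

Compose velocities in two stages. Stage 1 (into S'): u₁ = (0.3767+0.706)/(1+0.3767×0.706) = 0.85525.
Stage 2 (into S): u = (0.85525+0.719)/(1+0.85525×0.719) = 0.97481, so the speed is 0.9748c.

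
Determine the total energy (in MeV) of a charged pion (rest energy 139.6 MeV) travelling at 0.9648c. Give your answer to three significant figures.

531 MeV

Lorentz factor: γ = (1 − 0.93083904)^(−1/2) = 3.8025.
Total energy: E = γmc² = 3.8025 × 139.6 MeV = 531 MeV.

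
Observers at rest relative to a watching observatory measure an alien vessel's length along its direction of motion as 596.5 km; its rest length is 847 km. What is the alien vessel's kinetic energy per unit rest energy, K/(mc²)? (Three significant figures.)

γ = L₀/L = 847/596.5 = 1.41995.
Since K = (γ−1)mc², K/(mc²) = 1.41995 − 1 = 0.420.

0.420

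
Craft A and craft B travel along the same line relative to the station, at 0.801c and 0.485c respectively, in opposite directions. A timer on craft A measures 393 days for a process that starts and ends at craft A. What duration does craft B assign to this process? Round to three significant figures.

1040 days

Speed of craft A in craft B's frame: u = (v_A + v_B)/(1 + v_A v_B/c²) = (0.801 + 0.485)/(1 + 0.801×0.485) = 1.286/1.388485 = 0.92619; |u| = 0.92619c.
At |u| = 0.92619c, γ = (1 − 0.857828)^(−1/2) = 2.6521.
The clock on craft A records proper time, so craft B measures Δt = γΔτ = 2.6521 × 393 = 1040 days.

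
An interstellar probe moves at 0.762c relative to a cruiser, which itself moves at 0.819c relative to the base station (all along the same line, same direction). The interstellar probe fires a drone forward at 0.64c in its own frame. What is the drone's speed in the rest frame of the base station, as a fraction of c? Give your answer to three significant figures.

0.994c

First combine the drone and interstellar probe (S''→S'): u₁ = (0.64 + 0.762)/(1 + 0.64×0.762) = 1.402/1.48768 = 0.94241.
Then combine with the cruiser (S'→S): u = (0.94241 + 0.819)/(1 + 0.94241×0.819) = 1.76141/1.77183379 = 0.99412.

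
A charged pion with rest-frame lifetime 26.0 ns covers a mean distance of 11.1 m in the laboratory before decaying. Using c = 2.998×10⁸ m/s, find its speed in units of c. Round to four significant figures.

d = βγcτ ⇒ βγ = d/(cτ) = 11.10 m / (7.7948 m) = 1.424.
β = (βγ)/√(1+(βγ)²) = 1.424/√3.02778 = 0.8184.

0.8184c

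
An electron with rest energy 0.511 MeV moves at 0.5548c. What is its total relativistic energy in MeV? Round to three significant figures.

γ = 1/√(1 − β²) = 1/√(1 − 0.30780304) = 1/√0.69219696 = 1/0.831984 = 1.2019.
Total energy: E = γmc² = 1.2019 × 0.511 MeV = 0.614 MeV.

0.614 MeV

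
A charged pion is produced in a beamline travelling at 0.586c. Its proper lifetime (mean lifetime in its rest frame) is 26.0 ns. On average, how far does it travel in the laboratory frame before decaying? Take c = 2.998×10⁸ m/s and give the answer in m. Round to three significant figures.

Lorentz factor: γ = (1 − 0.343396)^(−1/2) = 1.2341.
Lab-frame lifetime: Δt = γτ = 1.2341 × 26.0 ns = 32.087 ns.
Distance: d = vΔt = 0.586 × 2.998×10⁸ m/s × 3.2087×10^-8 s = 5.64 m.

5.64 m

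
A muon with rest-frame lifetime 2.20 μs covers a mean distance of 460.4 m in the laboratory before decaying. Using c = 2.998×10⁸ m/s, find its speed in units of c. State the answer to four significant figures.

Let x = d/(cτ) = 460.4 m / (2.998×10⁸ m/s × 2.200×10^-6 s) = 0.69804. Since d = βγcτ, x = βγ = β/√(1−β²).
Solving: β² = x²/(1+x²) = 0.48726/1.48726 = 0.327623, so β = 0.5724.

0.5724c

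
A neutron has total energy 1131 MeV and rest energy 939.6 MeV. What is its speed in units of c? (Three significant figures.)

Total energy E = γmc² gives γ = 1131/939.6 = 1.2037.
Hence β = √(1 − 1/γ²) = √(1 − 0.690182) = √0.309818 = 0.557.

0.557c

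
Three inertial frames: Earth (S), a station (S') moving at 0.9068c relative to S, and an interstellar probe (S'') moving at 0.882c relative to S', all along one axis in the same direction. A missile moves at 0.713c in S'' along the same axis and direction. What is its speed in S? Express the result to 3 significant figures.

Apply u = (u'+v)/(1+u'v) twice. Missile in the station frame: (0.713+0.882)/(1+0.713·0.882) = 1.595/1.628866 = 0.97921c.
That velocity, transformed to the rest frame of Earth: (0.97921+0.9068)/(1+0.97921·0.9068) = 1.88601/1.887947628 = 0.99897c.

0.999c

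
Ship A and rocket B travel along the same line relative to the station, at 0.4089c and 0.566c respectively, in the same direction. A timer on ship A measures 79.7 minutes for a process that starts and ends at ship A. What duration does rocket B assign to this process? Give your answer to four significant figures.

Transform ship A's velocity into rocket B's frame: (0.4089 − 0.566)/(1 − 0.4089·0.566) = −0.1571/0.7685626, so the relative speed is 0.20441c.
At |u| = 0.20441c, γ = (1 − 0.0417834)^(−1/2) = 1.0216.
The clock on ship A records proper time, so rocket B measures Δt = γΔτ = 1.0216 × 79.7 = 81.42 minutes.

81.42 minutes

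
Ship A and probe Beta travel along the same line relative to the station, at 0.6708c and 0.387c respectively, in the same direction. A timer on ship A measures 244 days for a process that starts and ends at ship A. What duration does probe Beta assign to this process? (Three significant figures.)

Speed of ship A in probe Beta's frame: u = (v_A − v_B)/(1 − v_A v_B/c²) = (0.6708 − 0.387)/(1 − 0.6708×0.387) = 0.2838/0.7404004 = 0.38331; |u| = 0.38331c.
At |u| = 0.38331c, γ = (1 − 0.146927)^(−1/2) = 1.0827.
Ship A's interval is proper; time dilation gives Δt_B = γΔτ = 1.0827 × 244 days = 264 days.

264 days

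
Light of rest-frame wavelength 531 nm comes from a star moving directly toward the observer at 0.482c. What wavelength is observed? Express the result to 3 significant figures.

314 nm

Relativistic Doppler for wavelength: λ_obs = λ_src · √((1−β)/(1+β)).
With β = 0.482: factor = √(0.518/1.482) = 0.59121.
λ_obs = 531 × 0.59121 = 314 nm.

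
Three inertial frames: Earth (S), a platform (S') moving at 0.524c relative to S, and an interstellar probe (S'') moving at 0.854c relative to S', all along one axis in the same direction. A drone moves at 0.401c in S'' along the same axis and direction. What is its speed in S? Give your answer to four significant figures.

0.9792c

First combine the drone and interstellar probe (S''→S'): u₁ = (0.401 + 0.854)/(1 + 0.401×0.854) = 1.255/1.342454 = 0.93486.
Then combine with the platform (S'→S): u = (0.93486 + 0.524)/(1 + 0.93486×0.524) = 1.45886/1.48986664 = 0.97919.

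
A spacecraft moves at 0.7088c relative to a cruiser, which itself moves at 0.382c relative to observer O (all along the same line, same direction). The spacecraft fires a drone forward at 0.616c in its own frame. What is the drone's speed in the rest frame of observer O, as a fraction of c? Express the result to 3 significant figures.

Compose velocities in two stages. Stage 1 (into S'): u₁ = (0.616+0.7088)/(1+0.616×0.7088) = 0.92216.
Stage 2 (into S): u = (0.92216+0.382)/(1+0.92216×0.382) = 0.96443, so the speed is 0.964c.

0.964c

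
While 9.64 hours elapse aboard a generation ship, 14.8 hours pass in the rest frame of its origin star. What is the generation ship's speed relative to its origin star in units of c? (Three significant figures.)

0.759c

γ = Δt/Δτ = 14.8/9.64 = 1.5353.
β = √(1 − 1/γ²) = √(1 − 0.424242) = √0.575758 = 0.759.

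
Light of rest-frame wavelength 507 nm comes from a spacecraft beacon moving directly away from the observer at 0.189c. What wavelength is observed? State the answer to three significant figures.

614 nm

Relativistic Doppler for wavelength: λ_obs = λ_src · √((1+β)/(1−β)).
With β = 0.189: factor = √(1.189/0.811) = 1.2108.
λ_obs = 507 × 1.2108 = 614 nm.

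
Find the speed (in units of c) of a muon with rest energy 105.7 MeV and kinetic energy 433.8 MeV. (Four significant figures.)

0.9806c

γ = 1 + K/(mc²) = 1 + 433.8/105.7 = 5.1041.
β = √(1 − 1/γ²) = √(1 − 0.038385) = √0.961615 = 0.9806.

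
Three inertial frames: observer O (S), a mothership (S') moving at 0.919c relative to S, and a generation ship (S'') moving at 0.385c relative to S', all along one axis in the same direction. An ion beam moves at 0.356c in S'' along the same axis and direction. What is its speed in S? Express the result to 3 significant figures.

0.982c

Apply u = (u'+v)/(1+u'v) twice. Ion beam in the mothership frame: (0.356+0.385)/(1+0.356·0.385) = 0.741/1.13706 = 0.65168c.
That velocity, transformed to the rest frame of observer O: (0.65168+0.919)/(1+0.65168·0.919) = 1.57068/1.59889392 = 0.98235c.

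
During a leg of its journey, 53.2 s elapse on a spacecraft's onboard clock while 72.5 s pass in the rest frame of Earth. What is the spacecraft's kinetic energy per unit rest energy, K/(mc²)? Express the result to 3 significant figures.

0.363

γ = Δt/Δτ = 72.5/53.2 = 1.36278.
K/(mc²) = γ − 1 = 1.36278 − 1 = 0.363.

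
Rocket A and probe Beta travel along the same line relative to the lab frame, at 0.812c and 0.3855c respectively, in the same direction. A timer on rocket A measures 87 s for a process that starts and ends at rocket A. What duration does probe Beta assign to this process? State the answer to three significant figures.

111 s

Speed of rocket A in probe Beta's frame: u = (v_A − v_B)/(1 − v_A v_B/c²) = (0.812 − 0.3855)/(1 − 0.812×0.3855) = 0.4265/0.686974 = 0.62084; |u| = 0.62084c.
At |u| = 0.62084c, γ = (1 − 0.385442)^(−1/2) = 1.2756.
The clock on rocket A records proper time, so probe Beta measures Δt = γΔτ = 1.2756 × 87 = 111 s.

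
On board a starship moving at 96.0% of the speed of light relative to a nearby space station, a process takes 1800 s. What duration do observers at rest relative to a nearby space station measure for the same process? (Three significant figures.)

Lorentz factor: γ = (1 − 0.9216)^(−1/2) = 3.5714.
Time dilation: Δt = γ·Δτ = 3.5714 × 1800 = 6430 s.

6430 s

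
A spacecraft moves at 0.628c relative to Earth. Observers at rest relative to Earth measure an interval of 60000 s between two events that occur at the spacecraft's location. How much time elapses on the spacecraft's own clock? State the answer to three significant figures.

With β = 0.628, γ = 1/√(1 − 0.628²) = 1/√0.605616 = 1.285.
The moving clock records proper time: Δτ = Δt/γ = 60000/1.285 = 46700 s.

46700 s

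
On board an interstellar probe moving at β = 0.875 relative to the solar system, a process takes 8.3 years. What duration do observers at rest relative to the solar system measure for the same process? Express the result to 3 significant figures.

17.1 years

γ = 1/√(1 − β²) = 1/√(1 − 0.765625) = 1/√0.234375 = 1/0.484123 = 2.0656.
Time dilation: Δt = γ·Δτ = 2.0656 × 8.3 = 17.1 years.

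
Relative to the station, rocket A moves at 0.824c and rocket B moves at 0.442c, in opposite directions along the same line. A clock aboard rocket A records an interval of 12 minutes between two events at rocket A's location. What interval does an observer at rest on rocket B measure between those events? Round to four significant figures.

Speed of rocket A in rocket B's frame: u = (v_A + v_B)/(1 + v_A v_B/c²) = (0.824 + 0.442)/(1 + 0.824×0.442) = 1.266/1.364208 = 0.92801; |u| = 0.92801c.
At |u| = 0.92801c, γ = (1 − 0.861203)^(−1/2) = 2.6842.
Rocket A's interval is proper; time dilation gives Δt_B = γΔτ = 2.6842 × 12 minutes = 32.21 minutes.

32.21 minutes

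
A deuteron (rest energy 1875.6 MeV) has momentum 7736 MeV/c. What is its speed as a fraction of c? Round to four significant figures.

0.9718c

βγ = pc/(mc²) = 7736/1875.6 = 4.1245.
Since γ² = 1 + (βγ)² = 18.0115, γ = √18.0115 = 4.244, and β = (βγ)/γ = 4.1245/4.244 = 0.9718.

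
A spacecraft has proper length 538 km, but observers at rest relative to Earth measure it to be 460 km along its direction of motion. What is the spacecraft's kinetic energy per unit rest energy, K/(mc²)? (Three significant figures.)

0.170

From L = L₀/γ: γ = 538/460 = 1.16957.
K/(mc²) = γ − 1 = 1.16957 − 1 = 0.170.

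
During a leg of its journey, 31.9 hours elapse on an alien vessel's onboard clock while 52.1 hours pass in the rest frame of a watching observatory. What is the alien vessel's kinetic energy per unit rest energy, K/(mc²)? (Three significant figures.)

γ = Δt/Δτ = 52.1/31.9 = 1.63323.
K/(mc²) = γ − 1 = 1.63323 − 1 = 0.633.

0.633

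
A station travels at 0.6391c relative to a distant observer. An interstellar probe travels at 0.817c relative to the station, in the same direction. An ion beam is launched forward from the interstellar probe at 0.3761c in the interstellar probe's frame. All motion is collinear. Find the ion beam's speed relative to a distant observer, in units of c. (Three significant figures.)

0.980c

Compose velocities in two stages. Stage 1 (into S'): u₁ = (0.3761+0.817)/(1+0.3761×0.817) = 0.91266.
Stage 2 (into S): u = (0.91266+0.6391)/(1+0.91266×0.6391) = 0.98009, so the speed is 0.980c.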